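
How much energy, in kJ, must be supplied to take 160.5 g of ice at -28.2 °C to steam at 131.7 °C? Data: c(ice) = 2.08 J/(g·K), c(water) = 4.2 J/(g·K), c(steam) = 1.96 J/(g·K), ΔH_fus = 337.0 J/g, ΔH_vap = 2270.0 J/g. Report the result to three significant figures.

q1 (heat ice -28.2→0.0 °C): 160.5 × 2.08 × 28.2 = 9414 J
q2 (melt at 0 °C): 160.5 × 337.0 = 54089 J
q3 (heat water 0.0→100.0 °C): 160.5 × 4.2 × 100.0 = 67410 J
q4 (vaporize at 100 °C): 160.5 × 2270.0 = 364335 J
q5 (heat steam 100.0→131.7 °C): 160.5 × 1.96 × 31.7 = 9972 J
Total: 9414 + 54089 + 67410 + 364335 + 9972 = 505220 J = 505 kJ

q = 505 kJ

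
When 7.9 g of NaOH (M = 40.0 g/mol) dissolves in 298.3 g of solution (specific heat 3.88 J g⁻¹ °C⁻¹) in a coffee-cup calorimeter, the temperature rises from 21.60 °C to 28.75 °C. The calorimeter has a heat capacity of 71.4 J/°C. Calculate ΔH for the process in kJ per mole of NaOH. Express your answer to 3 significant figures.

ΔH = -44.5 kJ/mol

|ΔT| = |28.75 − 21.60| = 7.15 °C
|q_surr| = (298.3 × 3.88 + 71.4) × 7.15 = 1228.804 × 7.15 = 8786 J
n(NaOH) = 7.9 / 40.0 = 0.1975 mol
Temperature rose, so q_rxn = −|q_surr| = -8.786 kJ
ΔH = q_rxn / n = -44.49 kJ/mol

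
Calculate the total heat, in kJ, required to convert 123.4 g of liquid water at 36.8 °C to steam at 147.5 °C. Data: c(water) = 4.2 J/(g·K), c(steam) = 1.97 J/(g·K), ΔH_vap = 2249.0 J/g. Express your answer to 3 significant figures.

q = 322 kJ

q1 (heat water 36.8→100.0 °C): 123.4 × 4.2 × 63.2 = 32755 J
q2 (vaporize at 100 °C): 123.4 × 2249.0 = 277527 J
q3 (heat steam 100.0→147.5 °C): 123.4 × 1.97 × 47.5 = 11547 J
Total: 32755 + 277527 + 11547 = 321829 J = 322 kJ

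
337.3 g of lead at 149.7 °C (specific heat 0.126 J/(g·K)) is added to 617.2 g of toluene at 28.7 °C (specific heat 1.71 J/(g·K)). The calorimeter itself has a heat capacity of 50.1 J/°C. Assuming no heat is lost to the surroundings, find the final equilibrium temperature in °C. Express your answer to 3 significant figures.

T_f = 33.2 °C

Heat lost by lead = heat gained by toluene + calorimeter.
(337.3)(0.126)(149.7 − T) = [(617.2)(1.71) + 50.1](T − 28.7)
42.4998 (149.7 − T) = 1105.512 (T − 28.7)
6362.2 − 42.4998 T = 1105.512 T − 31728
38090.2 = 1148.0118 T
T = 33.18 °C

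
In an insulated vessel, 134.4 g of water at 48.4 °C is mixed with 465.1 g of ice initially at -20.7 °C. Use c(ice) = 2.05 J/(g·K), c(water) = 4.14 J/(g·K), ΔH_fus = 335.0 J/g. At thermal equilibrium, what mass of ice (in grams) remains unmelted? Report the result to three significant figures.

Heat to warm all ice to 0 °C: 465.1×2.05×20.7 = 19737 J
Heat released by water cooling to 0 °C: 134.4×4.14×48.4 = 26931 J
26931 J < 19737 + 465.1×335.0 = 175545.5 J, so not all ice melts; final T = 0 °C.
Heat left for melting: 26931 − 19737 = 7194 J
Mass melted = 7194 / 335.0 = 21.47 g
Ice remaining = 465.1 − 21.47 = 443.63 g

m_ice remaining = 444 g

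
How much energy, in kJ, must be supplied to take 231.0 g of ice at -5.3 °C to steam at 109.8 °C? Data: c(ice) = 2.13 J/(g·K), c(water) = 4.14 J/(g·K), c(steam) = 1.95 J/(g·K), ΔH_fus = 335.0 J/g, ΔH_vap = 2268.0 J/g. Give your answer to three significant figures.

q1 (heat ice -5.3→0.0 °C): 231.0 × 2.13 × 5.3 = 2608 J
q2 (melt at 0 °C): 231.0 × 335.0 = 77385 J
q3 (heat water 0.0→100.0 °C): 231.0 × 4.14 × 100.0 = 95634 J
q4 (vaporize at 100 °C): 231.0 × 2268.0 = 523908 J
q5 (heat steam 100.0→109.8 °C): 231.0 × 1.95 × 9.8 = 4414 J
Total: 2608 + 77385 + 95634 + 523908 + 4414 = 703949 J = 704 kJ

q = 704 kJ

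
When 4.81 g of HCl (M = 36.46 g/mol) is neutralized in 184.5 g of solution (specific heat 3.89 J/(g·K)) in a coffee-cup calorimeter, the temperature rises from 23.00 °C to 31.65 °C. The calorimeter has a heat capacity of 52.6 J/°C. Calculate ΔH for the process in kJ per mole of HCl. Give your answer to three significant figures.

|ΔT| = |31.65 − 23.00| = 8.65 °C
|q_surr| = (184.5 × 3.89 + 52.6) × 8.65 = 770.305 × 8.65 = 6663 J
n(HCl) = 4.81 / 36.46 = 0.1319 mol
Temperature rose, so q_rxn = −|q_surr| = -6.663 kJ
ΔH = q_rxn / n = -50.52 kJ/mol

ΔH = -50.5 kJ/mol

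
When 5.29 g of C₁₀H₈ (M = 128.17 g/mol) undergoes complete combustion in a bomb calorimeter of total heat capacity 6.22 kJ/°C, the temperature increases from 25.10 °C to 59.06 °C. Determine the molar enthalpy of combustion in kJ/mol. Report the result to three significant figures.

ΔT = 59.06 − 25.10 = 33.96 °C
q_cal = C_cal × ΔT = 6.22 × 33.96 = 211.2312 kJ
n = 5.29 / 128.17 = 0.04127 mol
q_rxn = −q_cal = -211.2312 kJ
ΔH = -211.2312 / 0.04127 = -5118 kJ/mol

ΔH = -5120 kJ/mol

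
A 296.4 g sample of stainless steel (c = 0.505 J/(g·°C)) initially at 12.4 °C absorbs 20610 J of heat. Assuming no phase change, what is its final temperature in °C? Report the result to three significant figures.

ΔT = q / (m c) = 20610 / (296.4 × 0.505) = 137.7 °C
T_f = 12.4 + 137.7 = 150.1 °C

T_f = 150 °C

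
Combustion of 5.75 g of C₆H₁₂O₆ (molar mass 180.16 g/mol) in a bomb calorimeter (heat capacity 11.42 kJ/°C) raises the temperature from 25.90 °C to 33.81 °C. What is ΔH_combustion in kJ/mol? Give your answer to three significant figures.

ΔH = -2830 kJ/mol

ΔT = 33.81 − 25.90 = 7.91 °C
q_cal = C_cal × ΔT = 11.42 × 7.91 = 90.3322 kJ
n = 5.75 / 180.16 = 0.03192 mol
q_rxn = −q_cal = -90.3322 kJ
ΔH = -90.3322 / 0.03192 = -2830 kJ/mol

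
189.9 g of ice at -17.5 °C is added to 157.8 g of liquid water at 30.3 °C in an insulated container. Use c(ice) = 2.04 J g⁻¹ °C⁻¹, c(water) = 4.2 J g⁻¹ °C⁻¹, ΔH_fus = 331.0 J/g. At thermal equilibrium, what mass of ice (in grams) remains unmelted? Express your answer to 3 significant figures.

m_ice remaining = 150 g

Heat to warm all ice to 0 °C: 189.9×2.04×17.5 = 6779.4 J
Heat released by water cooling to 0 °C: 157.8×4.2×30.3 = 20082 J
20082 J < 6779.4 + 189.9×331.0 = 69636.3 J, so not all ice melts; final T = 0 °C.
Heat left for melting: 20082 − 6779.4 = 13302.6 J
Mass melted = 13302.6 / 331.0 = 40.19 g
Ice remaining = 189.9 − 40.19 = 149.71 g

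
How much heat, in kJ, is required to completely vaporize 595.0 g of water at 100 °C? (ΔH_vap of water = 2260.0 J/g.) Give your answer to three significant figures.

q = 1340 kJ

q = m × ΔH_vap = 595.0 × 2260.0 = 1344700 J = 1340 kJ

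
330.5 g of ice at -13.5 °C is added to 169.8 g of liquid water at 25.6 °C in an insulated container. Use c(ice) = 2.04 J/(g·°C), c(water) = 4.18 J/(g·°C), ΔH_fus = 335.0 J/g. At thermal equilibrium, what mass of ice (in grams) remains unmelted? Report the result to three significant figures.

m_ice remaining = 303 g

Heat to warm all ice to 0 °C: 330.5×2.04×13.5 = 9102.0 J
Heat released by water cooling to 0 °C: 169.8×4.18×25.6 = 18170 J
18170 J < 9102.0 + 330.5×335.0 = 119819.5 J, so not all ice melts; final T = 0 °C.
Heat left for melting: 18170 − 9102.0 = 9068.0 J
Mass melted = 9068.0 / 335.0 = 27.07 g
Ice remaining = 330.5 − 27.07 = 303.43 g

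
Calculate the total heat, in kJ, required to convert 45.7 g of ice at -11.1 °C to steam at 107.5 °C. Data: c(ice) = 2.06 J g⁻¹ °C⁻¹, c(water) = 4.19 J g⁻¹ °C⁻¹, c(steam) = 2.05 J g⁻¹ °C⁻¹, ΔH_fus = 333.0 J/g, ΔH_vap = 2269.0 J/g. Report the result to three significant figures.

q = 140 kJ

q1 (heat ice -11.1→0.0 °C): 45.7 × 2.06 × 11.1 = 1045 J
q2 (melt at 0 °C): 45.7 × 333.0 = 15218 J
q3 (heat water 0.0→100.0 °C): 45.7 × 4.19 × 100.0 = 19148 J
q4 (vaporize at 100 °C): 45.7 × 2269.0 = 103693 J
q5 (heat steam 100.0→107.5 °C): 45.7 × 2.05 × 7.5 = 703 J
Total: 1045 + 15218 + 19148 + 103693 + 703 = 139807 J = 140 kJ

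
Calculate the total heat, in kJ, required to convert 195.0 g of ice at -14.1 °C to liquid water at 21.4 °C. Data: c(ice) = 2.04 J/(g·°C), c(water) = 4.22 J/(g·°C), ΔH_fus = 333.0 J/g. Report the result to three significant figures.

q = 88.2 kJ

q1 (heat ice -14.1→0.0 °C): 195.0 × 2.04 × 14.1 = 5609 J
q2 (melt at 0 °C): 195.0 × 333.0 = 64935 J
q3 (heat water 0.0→21.4 °C): 195.0 × 4.22 × 21.4 = 17610 J
Total: 5609 + 64935 + 17610 = 88154 J = 88.2 kJ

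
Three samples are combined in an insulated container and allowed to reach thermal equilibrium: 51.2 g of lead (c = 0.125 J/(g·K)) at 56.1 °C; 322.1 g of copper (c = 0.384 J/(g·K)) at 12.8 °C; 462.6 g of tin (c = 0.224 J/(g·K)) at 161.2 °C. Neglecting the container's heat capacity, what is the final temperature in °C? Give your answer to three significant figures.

Σ mᵢcᵢ(T − Tᵢ) = 0  ⇒  T = Σ mᵢcᵢTᵢ / Σ mᵢcᵢ
Σ mᵢcᵢ = 51.2×0.125 + 322.1×0.384 + 462.6×0.224 = 233.7088
Σ mᵢcᵢTᵢ = 6.4×56.1 + 123.6864×12.8 + 103.6224×161.2 = 18646
T = 18646 / 233.7088 = 79.78 °C

T_f = 79.8 °C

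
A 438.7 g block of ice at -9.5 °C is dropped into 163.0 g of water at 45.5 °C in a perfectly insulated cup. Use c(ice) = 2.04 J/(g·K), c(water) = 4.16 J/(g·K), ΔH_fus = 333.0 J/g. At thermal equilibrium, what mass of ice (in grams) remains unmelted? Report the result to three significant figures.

m_ice remaining = 372 g

Heat to warm all ice to 0 °C: 438.7×2.04×9.5 = 8502.0 J
Heat released by water cooling to 0 °C: 163.0×4.16×45.5 = 30853 J
30853 J < 8502.0 + 438.7×333.0 = 154589.1 J, so not all ice melts; final T = 0 °C.
Heat left for melting: 30853 − 8502.0 = 22351.0 J
Mass melted = 22351.0 / 333.0 = 67.12 g
Ice remaining = 438.7 − 67.12 = 371.58 g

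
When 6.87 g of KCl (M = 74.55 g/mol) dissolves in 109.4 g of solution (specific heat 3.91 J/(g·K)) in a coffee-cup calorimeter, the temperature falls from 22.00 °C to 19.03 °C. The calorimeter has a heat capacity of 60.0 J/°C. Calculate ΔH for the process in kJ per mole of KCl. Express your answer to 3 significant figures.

ΔH = 15.7 kJ/mol

|ΔT| = |19.03 − 22.00| = 2.97 °C
|q_surr| = (109.4 × 3.91 + 60.0) × 2.97 = 487.754 × 2.97 = 1449 J
n(KCl) = 6.87 / 74.55 = 0.09215 mol
Temperature fell, so q_rxn = +|q_surr| = 1.449 kJ
ΔH = q_rxn / n = 15.72 kJ/mol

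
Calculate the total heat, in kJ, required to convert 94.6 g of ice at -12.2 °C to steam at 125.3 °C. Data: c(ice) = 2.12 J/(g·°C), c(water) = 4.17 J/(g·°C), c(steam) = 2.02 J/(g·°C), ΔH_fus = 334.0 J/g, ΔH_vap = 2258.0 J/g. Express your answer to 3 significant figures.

q = 292 kJ

q1 (heat ice -12.2→0.0 °C): 94.6 × 2.12 × 12.2 = 2447 J
q2 (melt at 0 °C): 94.6 × 334.0 = 31596 J
q3 (heat water 0.0→100.0 °C): 94.6 × 4.17 × 100.0 = 39448 J
q4 (vaporize at 100 °C): 94.6 × 2258.0 = 213607 J
q5 (heat steam 100.0→125.3 °C): 94.6 × 2.02 × 25.3 = 4835 J
Total: 2447 + 31596 + 39448 + 213607 + 4835 = 291933 J = 292 kJ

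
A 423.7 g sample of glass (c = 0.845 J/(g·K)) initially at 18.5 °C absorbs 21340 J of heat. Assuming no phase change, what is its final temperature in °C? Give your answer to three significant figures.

T_f = 78.1 °C

ΔT = q / (m c) = 21340 / (423.7 × 0.845) = 59.60 °C
T_f = 18.5 + 59.60 = 78.10 °C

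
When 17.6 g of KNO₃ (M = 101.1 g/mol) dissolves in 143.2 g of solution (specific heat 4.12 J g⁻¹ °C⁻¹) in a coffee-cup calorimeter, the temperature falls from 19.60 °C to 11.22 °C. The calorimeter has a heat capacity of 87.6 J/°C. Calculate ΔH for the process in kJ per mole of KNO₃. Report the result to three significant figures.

ΔH = 32.6 kJ/mol

|ΔT| = |11.22 − 19.60| = 8.38 °C
|q_surr| = (143.2 × 4.12 + 87.6) × 8.38 = 677.584 × 8.38 = 5678 J
n(KNO₃) = 17.6 / 101.1 = 0.1741 mol
Temperature fell, so q_rxn = +|q_surr| = 5.678 kJ
ΔH = q_rxn / n = 32.61 kJ/mol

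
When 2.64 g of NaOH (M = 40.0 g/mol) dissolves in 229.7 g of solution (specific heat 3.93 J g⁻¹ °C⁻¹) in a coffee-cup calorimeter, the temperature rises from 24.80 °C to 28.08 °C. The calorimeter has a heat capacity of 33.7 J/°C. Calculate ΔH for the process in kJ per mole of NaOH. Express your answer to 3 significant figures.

ΔH = -46.5 kJ/mol

|ΔT| = |28.08 − 24.80| = 3.28 °C
|q_surr| = (229.7 × 3.93 + 33.7) × 3.28 = 936.421 × 3.28 = 3071 J
n(NaOH) = 2.64 / 40.0 = 0.06600 mol
Temperature rose, so q_rxn = −|q_surr| = -3.071 kJ
ΔH = q_rxn / n = -46.53 kJ/mol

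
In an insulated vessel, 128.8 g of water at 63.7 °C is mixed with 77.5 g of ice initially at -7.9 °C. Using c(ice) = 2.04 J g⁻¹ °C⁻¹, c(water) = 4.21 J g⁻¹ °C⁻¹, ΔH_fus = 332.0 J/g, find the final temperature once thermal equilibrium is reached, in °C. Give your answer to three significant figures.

T_f = 8.71 °C

Heat to bring ice to 0 °C and melt it: q₁ = 77.5×2.04×7.9 + 77.5×332.0 = 26979 J
Heat the water can supply cooling to 0 °C: 128.8×4.21×63.7 = 34541.2 J > q₁, so all ice melts.
Energy balance: 128.8×4.21×(63.7 − T) = 26979 + 77.5×4.21×(T − 0)
542.248(63.7 − T) = 26979 + 326.275 T
34541.2 − 26979 = 868.523 T
T = 7562.2 / 868.523 = 8.707 °C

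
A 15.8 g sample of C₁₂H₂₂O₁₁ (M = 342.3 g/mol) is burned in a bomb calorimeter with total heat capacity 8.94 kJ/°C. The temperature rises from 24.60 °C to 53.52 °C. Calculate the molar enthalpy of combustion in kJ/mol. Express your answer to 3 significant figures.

ΔT = 53.52 − 24.60 = 28.92 °C
q_cal = C_cal × ΔT = 8.94 × 28.92 = 258.5448 kJ
n = 15.8 / 342.3 = 0.04616 mol
q_rxn = −q_cal = -258.5448 kJ
ΔH = -258.5448 / 0.04616 = -5601 kJ/mol

ΔH = -5600 kJ/mol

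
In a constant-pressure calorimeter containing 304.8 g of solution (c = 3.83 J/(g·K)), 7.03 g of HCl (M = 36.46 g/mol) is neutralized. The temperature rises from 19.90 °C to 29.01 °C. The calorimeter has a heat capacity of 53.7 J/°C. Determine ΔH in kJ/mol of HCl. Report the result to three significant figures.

|ΔT| = |29.01 − 19.90| = 9.11 °C
|q_surr| = (304.8 × 3.83 + 53.7) × 9.11 = 1221.084 × 9.11 = 11120 J
n(HCl) = 7.03 / 36.46 = 0.1928 mol
Temperature rose, so q_rxn = −|q_surr| = -11.12 kJ
ΔH = q_rxn / n = -57.68 kJ/mol

ΔH = -57.7 kJ/mol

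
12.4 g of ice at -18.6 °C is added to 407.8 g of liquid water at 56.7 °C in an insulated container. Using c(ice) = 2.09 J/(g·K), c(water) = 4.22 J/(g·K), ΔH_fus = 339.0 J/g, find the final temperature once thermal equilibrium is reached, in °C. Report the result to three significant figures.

Heat to bring ice to 0 °C and melt it: q₁ = 12.4×2.09×18.6 + 12.4×339.0 = 4685.6 J
Heat the water can supply cooling to 0 °C: 407.8×4.22×56.7 = 97575.9 J > q₁, so all ice melts.
Energy balance: 407.8×4.22×(56.7 − T) = 4685.6 + 12.4×4.22×(T − 0)
1720.916(56.7 − T) = 4685.6 + 52.328 T
97575.9 − 4685.6 = 1773.244 T
T = 92890.3 / 1773.244 = 52.38 °C

T_f = 52.4 °C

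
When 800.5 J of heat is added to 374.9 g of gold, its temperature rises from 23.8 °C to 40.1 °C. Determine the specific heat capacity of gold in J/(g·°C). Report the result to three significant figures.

c = 0.131 J/(g·°C)

c = q / (m ΔT) = 800.5 / (374.9 × 16.3)
c = 800.5 / 6110.87 = 0.131 J/(g·°C)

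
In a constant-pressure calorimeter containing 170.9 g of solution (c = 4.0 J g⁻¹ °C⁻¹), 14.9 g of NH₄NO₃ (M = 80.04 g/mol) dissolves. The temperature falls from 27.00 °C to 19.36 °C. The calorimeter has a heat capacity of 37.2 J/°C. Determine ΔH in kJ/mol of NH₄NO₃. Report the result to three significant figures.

|ΔT| = |19.36 − 27.00| = 7.64 °C
|q_surr| = (170.9 × 4.0 + 37.2) × 7.64 = 720.8 × 7.64 = 5507 J
n(NH₄NO₃) = 14.9 / 80.04 = 0.1862 mol
Temperature fell, so q_rxn = +|q_surr| = 5.507 kJ
ΔH = q_rxn / n = 29.58 kJ/mol

ΔH = 29.6 kJ/mol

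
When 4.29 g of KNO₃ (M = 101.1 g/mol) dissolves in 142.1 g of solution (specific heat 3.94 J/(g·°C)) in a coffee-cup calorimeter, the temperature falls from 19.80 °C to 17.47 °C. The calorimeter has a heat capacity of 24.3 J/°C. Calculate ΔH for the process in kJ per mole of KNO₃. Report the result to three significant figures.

|ΔT| = |17.47 − 19.80| = 2.33 °C
|q_surr| = (142.1 × 3.94 + 24.3) × 2.33 = 584.174 × 2.33 = 1361 J
n(KNO₃) = 4.29 / 101.1 = 0.04243 mol
Temperature fell, so q_rxn = +|q_surr| = 1.361 kJ
ΔH = q_rxn / n = 32.08 kJ/mol

ΔH = 32.1 kJ/mol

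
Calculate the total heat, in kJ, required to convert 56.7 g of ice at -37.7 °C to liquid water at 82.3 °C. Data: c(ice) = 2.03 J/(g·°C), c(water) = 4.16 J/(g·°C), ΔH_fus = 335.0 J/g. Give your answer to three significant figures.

q1 (heat ice -37.7→0.0 °C): 56.7 × 2.03 × 37.7 = 4339 J
q2 (melt at 0 °C): 56.7 × 335.0 = 18995 J
q3 (heat water 0.0→82.3 °C): 56.7 × 4.16 × 82.3 = 19412 J
Total: 4339 + 18995 + 19412 = 42746 J = 42.7 kJ

q = 42.7 kJ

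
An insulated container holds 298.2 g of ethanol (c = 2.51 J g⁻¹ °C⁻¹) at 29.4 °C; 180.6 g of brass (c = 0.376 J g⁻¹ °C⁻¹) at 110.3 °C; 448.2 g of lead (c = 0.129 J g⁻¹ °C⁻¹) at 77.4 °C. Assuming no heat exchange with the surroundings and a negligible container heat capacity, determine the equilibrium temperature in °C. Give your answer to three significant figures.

Σ mᵢcᵢ(T − Tᵢ) = 0  ⇒  T = Σ mᵢcᵢTᵢ / Σ mᵢcᵢ
Σ mᵢcᵢ = 298.2×2.51 + 180.6×0.376 + 448.2×0.129 = 874.2054
Σ mᵢcᵢTᵢ = 748.482×29.4 + 67.9056×110.3 + 57.8178×77.4 = 33970
T = 33970 / 874.2054 = 38.86 °C

T_f = 38.9 °C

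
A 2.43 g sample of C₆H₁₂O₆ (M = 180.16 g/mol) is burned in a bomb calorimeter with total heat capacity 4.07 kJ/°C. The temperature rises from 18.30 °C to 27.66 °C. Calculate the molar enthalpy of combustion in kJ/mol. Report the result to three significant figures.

ΔT = 27.66 − 18.30 = 9.36 °C
q_cal = C_cal × ΔT = 4.07 × 9.36 = 38.0952 kJ
n = 2.43 / 180.16 = 0.01349 mol
q_rxn = −q_cal = -38.0952 kJ
ΔH = -38.0952 / 0.01349 = -2824 kJ/mol

ΔH = -2820 kJ/mol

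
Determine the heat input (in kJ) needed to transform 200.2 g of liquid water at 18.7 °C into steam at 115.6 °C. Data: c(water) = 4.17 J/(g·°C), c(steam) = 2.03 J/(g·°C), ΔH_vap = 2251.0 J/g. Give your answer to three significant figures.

q1 (heat water 18.7→100.0 °C): 200.2 × 4.17 × 81.3 = 67872 J
q2 (vaporize at 100 °C): 200.2 × 2251.0 = 450650 J
q3 (heat steam 100.0→115.6 °C): 200.2 × 2.03 × 15.6 = 6340 J
Total: 67872 + 450650 + 6340 = 524862 J = 525 kJ

q = 525 kJ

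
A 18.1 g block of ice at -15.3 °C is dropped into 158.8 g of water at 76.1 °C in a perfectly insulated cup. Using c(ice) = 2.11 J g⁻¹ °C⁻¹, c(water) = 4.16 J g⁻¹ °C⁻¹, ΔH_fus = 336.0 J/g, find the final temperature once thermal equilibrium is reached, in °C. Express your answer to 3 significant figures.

T_f = 59.3 °C

Heat to bring ice to 0 °C and melt it: q₁ = 18.1×2.11×15.3 + 18.1×336.0 = 6665.9 J
Heat the water can supply cooling to 0 °C: 158.8×4.16×76.1 = 50272.3 J > q₁, so all ice melts.
Energy balance: 158.8×4.16×(76.1 − T) = 6665.9 + 18.1×4.16×(T − 0)
660.608(76.1 − T) = 6665.9 + 75.296 T
50272.3 − 6665.9 = 735.904 T
T = 43606.4 / 735.904 = 59.26 °C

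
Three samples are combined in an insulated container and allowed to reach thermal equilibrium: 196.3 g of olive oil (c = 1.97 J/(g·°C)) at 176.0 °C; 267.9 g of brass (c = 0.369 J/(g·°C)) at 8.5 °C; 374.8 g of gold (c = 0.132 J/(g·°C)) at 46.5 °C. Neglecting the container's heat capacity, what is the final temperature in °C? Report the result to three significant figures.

Σ mᵢcᵢ(T − Tᵢ) = 0  ⇒  T = Σ mᵢcᵢTᵢ / Σ mᵢcᵢ
Σ mᵢcᵢ = 196.3×1.97 + 267.9×0.369 + 374.8×0.132 = 535.0397
Σ mᵢcᵢTᵢ = 386.711×176.0 + 98.8551×8.5 + 49.4736×46.5 = 71202
T = 71202 / 535.0397 = 133.1 °C

T_f = 133 °C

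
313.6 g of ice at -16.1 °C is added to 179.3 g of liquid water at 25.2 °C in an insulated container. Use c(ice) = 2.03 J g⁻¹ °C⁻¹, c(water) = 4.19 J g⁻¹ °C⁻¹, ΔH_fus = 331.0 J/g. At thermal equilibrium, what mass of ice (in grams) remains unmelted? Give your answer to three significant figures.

m_ice remaining = 287 g

Heat to warm all ice to 0 °C: 313.6×2.03×16.1 = 10249 J
Heat released by water cooling to 0 °C: 179.3×4.19×25.2 = 18932 J
18932 J < 10249 + 313.6×331.0 = 114050.6 J, so not all ice melts; final T = 0 °C.
Heat left for melting: 18932 − 10249 = 8683 J
Mass melted = 8683 / 331.0 = 26.23 g
Ice remaining = 313.6 − 26.23 = 287.37 g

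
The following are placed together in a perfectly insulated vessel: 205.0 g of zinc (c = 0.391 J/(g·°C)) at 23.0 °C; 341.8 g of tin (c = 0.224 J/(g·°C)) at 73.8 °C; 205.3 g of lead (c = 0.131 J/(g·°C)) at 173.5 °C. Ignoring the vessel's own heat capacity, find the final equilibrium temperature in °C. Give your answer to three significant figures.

T_f = 66.2 °C

Σ mᵢcᵢ(T − Tᵢ) = 0  ⇒  T = Σ mᵢcᵢTᵢ / Σ mᵢcᵢ
Σ mᵢcᵢ = 205.0×0.391 + 341.8×0.224 + 205.3×0.131 = 183.6125
Σ mᵢcᵢTᵢ = 80.155×23.0 + 76.5632×73.8 + 26.8943×173.5 = 12160
T = 12160 / 183.6125 = 66.23 °C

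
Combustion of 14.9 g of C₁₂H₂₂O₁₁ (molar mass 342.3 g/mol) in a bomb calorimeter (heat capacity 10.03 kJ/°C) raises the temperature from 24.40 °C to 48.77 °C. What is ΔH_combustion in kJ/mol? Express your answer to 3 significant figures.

ΔH = -5620 kJ/mol

ΔT = 48.77 − 24.40 = 24.37 °C
q_cal = C_cal × ΔT = 10.03 × 24.37 = 244.4311 kJ
n = 14.9 / 342.3 = 0.04353 mol
q_rxn = −q_cal = -244.4311 kJ
ΔH = -244.4311 / 0.04353 = -5615 kJ/mol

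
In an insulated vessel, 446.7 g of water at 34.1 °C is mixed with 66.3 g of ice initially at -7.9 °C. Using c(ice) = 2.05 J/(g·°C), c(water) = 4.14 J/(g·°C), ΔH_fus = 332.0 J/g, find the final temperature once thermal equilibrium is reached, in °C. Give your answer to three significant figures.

Heat to bring ice to 0 °C and melt it: q₁ = 66.3×2.05×7.9 + 66.3×332.0 = 23085 J
Heat the water can supply cooling to 0 °C: 446.7×4.14×34.1 = 63062.4 J > q₁, so all ice melts.
Energy balance: 446.7×4.14×(34.1 − T) = 23085 + 66.3×4.14×(T − 0)
1849.338(34.1 − T) = 23085 + 274.482 T
63062.4 − 23085 = 2123.820 T
T = 39977.4 / 2123.820 = 18.82 °C

T_f = 18.8 °C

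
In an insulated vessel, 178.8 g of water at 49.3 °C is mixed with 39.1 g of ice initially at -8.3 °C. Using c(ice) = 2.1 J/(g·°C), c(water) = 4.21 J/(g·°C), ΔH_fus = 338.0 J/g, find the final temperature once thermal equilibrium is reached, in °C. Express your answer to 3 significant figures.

Heat to bring ice to 0 °C and melt it: q₁ = 39.1×2.1×8.3 + 39.1×338.0 = 13897 J
Heat the water can supply cooling to 0 °C: 178.8×4.21×49.3 = 37110.5 J > q₁, so all ice melts.
Energy balance: 178.8×4.21×(49.3 − T) = 13897 + 39.1×4.21×(T − 0)
752.748(49.3 − T) = 13897 + 164.611 T
37110.5 − 13897 = 917.359 T
T = 23213.5 / 917.359 = 25.30 °C

T_f = 25.3 °C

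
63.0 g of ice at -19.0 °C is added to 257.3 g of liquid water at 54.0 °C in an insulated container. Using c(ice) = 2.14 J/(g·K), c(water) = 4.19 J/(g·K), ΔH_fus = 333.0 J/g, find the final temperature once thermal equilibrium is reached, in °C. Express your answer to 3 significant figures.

Heat to bring ice to 0 °C and melt it: q₁ = 63.0×2.14×19.0 + 63.0×333.0 = 23541 J
Heat the water can supply cooling to 0 °C: 257.3×4.19×54.0 = 58216.7 J > q₁, so all ice melts.
Energy balance: 257.3×4.19×(54.0 − T) = 23541 + 63.0×4.19×(T − 0)
1078.087(54.0 − T) = 23541 + 263.97 T
58216.7 − 23541 = 1342.057 T
T = 34675.7 / 1342.057 = 25.84 °C

T_f = 25.8 °C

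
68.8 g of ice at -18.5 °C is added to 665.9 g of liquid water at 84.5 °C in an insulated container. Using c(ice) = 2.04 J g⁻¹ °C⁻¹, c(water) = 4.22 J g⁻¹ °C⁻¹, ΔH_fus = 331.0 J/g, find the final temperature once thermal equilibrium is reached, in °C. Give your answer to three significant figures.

Heat to bring ice to 0 °C and melt it: q₁ = 68.8×2.04×18.5 + 68.8×331.0 = 25369 J
Heat the water can supply cooling to 0 °C: 665.9×4.22×84.5 = 237453 J > q₁, so all ice melts.
Energy balance: 665.9×4.22×(84.5 − T) = 25369 + 68.8×4.22×(T − 0)
2810.098(84.5 − T) = 25369 + 290.336 T
237453 − 25369 = 3100.434 T
T = 212084 / 3100.434 = 68.40 °C

T_f = 68.4 °C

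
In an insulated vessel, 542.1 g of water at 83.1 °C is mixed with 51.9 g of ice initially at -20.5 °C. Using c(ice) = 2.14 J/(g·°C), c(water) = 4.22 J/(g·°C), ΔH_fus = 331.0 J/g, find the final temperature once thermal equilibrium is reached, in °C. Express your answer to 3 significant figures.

Heat to bring ice to 0 °C and melt it: q₁ = 51.9×2.14×20.5 + 51.9×331.0 = 19456 J
Heat the water can supply cooling to 0 °C: 542.1×4.22×83.1 = 190105 J > q₁, so all ice melts.
Energy balance: 542.1×4.22×(83.1 − T) = 19456 + 51.9×4.22×(T − 0)
2287.662(83.1 − T) = 19456 + 219.018 T
190105 − 19456 = 2506.680 T
T = 170649 / 2506.680 = 68.08 °C

T_f = 68.1 °C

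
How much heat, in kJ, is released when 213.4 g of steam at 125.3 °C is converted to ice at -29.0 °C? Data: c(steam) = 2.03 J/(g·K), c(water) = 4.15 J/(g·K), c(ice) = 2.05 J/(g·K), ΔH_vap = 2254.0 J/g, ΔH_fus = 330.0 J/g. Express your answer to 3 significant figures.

q = 664 kJ

q1 (cool steam 125.3→100 °C): 213.4 × 2.03 × 25.3 = 10960 J
q2 (condense at 100 °C): 213.4 × 2254.0 = 481004 J
q3 (cool water 100→0 °C): 213.4 × 4.15 × 100.0 = 88561 J
q4 (freeze at 0 °C): 213.4 × 330.0 = 70422 J
q5 (cool ice 0→-29.0 °C): 213.4 × 2.05 × 29.0 = 12687 J
Total: 10960 + 481004 + 88561 + 70422 + 12687 = 663634 J = 664 kJ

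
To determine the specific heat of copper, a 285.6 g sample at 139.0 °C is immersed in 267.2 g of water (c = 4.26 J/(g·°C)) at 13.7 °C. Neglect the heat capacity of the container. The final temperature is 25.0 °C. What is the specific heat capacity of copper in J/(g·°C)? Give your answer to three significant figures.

c = 0.395 J/(g·°C)

q_gained = (267.2 × 4.26) × (25.0 − 13.7) = 12860 J
q_lost = 285.6 × c × (139.0 − 25.0) = 32558.4 c
Set equal: c = 12860 / 32558.4 = 0.395 J/(g·°C)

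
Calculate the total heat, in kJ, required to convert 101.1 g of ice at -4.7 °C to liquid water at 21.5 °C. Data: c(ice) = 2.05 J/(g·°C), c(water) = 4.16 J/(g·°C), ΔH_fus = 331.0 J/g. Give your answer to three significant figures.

q1 (heat ice -4.7→0.0 °C): 101.1 × 2.05 × 4.7 = 974 J
q2 (melt at 0 °C): 101.1 × 331.0 = 33464 J
q3 (heat water 0.0→21.5 °C): 101.1 × 4.16 × 21.5 = 9042 J
Total: 974 + 33464 + 9042 = 43480 J = 43.5 kJ

q = 43.5 kJ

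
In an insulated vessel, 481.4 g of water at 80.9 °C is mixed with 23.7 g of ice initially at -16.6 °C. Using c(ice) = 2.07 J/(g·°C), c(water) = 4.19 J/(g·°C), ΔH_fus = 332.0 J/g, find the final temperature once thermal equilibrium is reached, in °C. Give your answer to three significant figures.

Heat to bring ice to 0 °C and melt it: q₁ = 23.7×2.07×16.6 + 23.7×332.0 = 8682.8 J
Heat the water can supply cooling to 0 °C: 481.4×4.19×80.9 = 163181 J > q₁, so all ice melts.
Energy balance: 481.4×4.19×(80.9 − T) = 8682.8 + 23.7×4.19×(T − 0)
2017.066(80.9 − T) = 8682.8 + 99.303 T
163181 − 8682.8 = 2116.369 T
T = 154498.2 / 2116.369 = 73.00 °C

T_f = 73.0 °C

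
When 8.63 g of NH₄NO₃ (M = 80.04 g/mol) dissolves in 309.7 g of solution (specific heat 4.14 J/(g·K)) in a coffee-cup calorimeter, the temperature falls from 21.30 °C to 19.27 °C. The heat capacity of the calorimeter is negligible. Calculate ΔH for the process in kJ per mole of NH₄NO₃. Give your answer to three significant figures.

ΔH = 24.1 kJ/mol

|ΔT| = |19.27 − 21.30| = 2.03 °C
|q_surr| = (309.7 × 4.14) × 2.03 = 1282.158 × 2.03 = 2603 J
n(NH₄NO₃) = 8.63 / 80.04 = 0.1078 mol
Temperature fell, so q_rxn = +|q_surr| = 2.603 kJ
ΔH = q_rxn / n = 24.147 kJ/mol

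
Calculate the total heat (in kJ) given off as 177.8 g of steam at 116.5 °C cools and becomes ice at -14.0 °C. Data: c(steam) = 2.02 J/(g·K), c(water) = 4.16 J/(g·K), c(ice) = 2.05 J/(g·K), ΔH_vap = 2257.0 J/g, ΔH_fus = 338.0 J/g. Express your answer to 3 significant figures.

q1 (cool steam 116.5→100 °C): 177.8 × 2.02 × 16.5 = 5926 J
q2 (condense at 100 °C): 177.8 × 2257.0 = 401295 J
q3 (cool water 100→0 °C): 177.8 × 4.16 × 100.0 = 73965 J
q4 (freeze at 0 °C): 177.8 × 338.0 = 60096 J
q5 (cool ice 0→-14.0 °C): 177.8 × 2.05 × 14.0 = 5103 J
Total: 5926 + 401295 + 73965 + 60096 + 5103 = 546385 J = 546 kJ

q = 546 kJ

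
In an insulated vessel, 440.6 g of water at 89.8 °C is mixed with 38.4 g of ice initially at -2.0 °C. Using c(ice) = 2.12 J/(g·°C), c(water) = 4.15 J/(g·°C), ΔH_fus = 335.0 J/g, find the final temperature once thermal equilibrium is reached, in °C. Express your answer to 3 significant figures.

T_f = 76.0 °C

Heat to bring ice to 0 °C and melt it: q₁ = 38.4×2.12×2.0 + 38.4×335.0 = 13027 J
Heat the water can supply cooling to 0 °C: 440.6×4.15×89.8 = 164198 J > q₁, so all ice melts.
Energy balance: 440.6×4.15×(89.8 − T) = 13027 + 38.4×4.15×(T − 0)
1828.49(89.8 − T) = 13027 + 159.36 T
164198 − 13027 = 1987.85 T
T = 151171 / 1987.85 = 76.047 °C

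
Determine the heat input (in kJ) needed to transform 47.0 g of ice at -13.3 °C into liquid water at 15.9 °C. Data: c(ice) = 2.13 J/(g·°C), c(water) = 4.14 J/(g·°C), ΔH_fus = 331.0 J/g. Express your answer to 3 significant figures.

q = 20.0 kJ

q1 (heat ice -13.3→0.0 °C): 47.0 × 2.13 × 13.3 = 1331 J
q2 (melt at 0 °C): 47.0 × 331.0 = 15557 J
q3 (heat water 0.0→15.9 °C): 47.0 × 4.14 × 15.9 = 3094 J
Total: 1331 + 15557 + 3094 = 19982 J = 20.0 kJ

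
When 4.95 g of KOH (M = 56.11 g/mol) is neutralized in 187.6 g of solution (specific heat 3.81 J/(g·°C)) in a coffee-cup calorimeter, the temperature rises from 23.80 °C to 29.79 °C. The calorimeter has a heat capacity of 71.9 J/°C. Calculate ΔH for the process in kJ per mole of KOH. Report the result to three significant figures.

ΔH = -53.4 kJ/mol

|ΔT| = |29.79 − 23.80| = 5.99 °C
|q_surr| = (187.6 × 3.81 + 71.9) × 5.99 = 786.656 × 5.99 = 4712 J
n(KOH) = 4.95 / 56.11 = 0.08822 mol
Temperature rose, so q_rxn = −|q_surr| = -4.712 kJ
ΔH = q_rxn / n = -53.41 kJ/mol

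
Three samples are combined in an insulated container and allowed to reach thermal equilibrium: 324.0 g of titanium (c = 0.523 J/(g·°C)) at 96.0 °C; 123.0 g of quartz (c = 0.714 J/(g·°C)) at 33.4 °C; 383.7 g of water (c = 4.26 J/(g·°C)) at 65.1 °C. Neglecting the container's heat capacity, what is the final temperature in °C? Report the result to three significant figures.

Σ mᵢcᵢ(T − Tᵢ) = 0  ⇒  T = Σ mᵢcᵢTᵢ / Σ mᵢcᵢ
Σ mᵢcᵢ = 324.0×0.523 + 123.0×0.714 + 383.7×4.26 = 1891.836
Σ mᵢcᵢTᵢ = 169.452×96.0 + 87.822×33.4 + 1634.562×65.1 = 125610
T = 125610 / 1891.836 = 66.40 °C

T_f = 66.4 °C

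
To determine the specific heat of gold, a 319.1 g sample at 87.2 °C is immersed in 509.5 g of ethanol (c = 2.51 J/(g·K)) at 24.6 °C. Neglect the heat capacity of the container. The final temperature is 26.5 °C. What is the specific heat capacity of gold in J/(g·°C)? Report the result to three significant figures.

c = 0.125 J/(g·°C)

q_gained = (509.5 × 2.51) × (26.5 − 24.6) = 2430 J
q_lost = 319.1 × c × (87.2 − 26.5) = 19369.37 c
Set equal: c = 2430 / 19369.37 = 0.125 J/(g·°C)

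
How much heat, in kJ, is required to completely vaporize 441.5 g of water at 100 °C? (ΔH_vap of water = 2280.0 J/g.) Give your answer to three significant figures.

q = 1010 kJ

q = m × ΔH_vap = 441.5 × 2280.0 = 1007000 J = 1010 kJ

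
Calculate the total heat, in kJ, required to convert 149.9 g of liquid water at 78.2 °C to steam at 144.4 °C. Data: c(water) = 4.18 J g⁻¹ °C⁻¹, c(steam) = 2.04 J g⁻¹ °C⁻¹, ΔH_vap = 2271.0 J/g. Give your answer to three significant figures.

q = 368 kJ

q1 (heat water 78.2→100.0 °C): 149.9 × 4.18 × 21.8 = 13659 J
q2 (vaporize at 100 °C): 149.9 × 2271.0 = 340423 J
q3 (heat steam 100.0→144.4 °C): 149.9 × 2.04 × 44.4 = 13577 J
Total: 13659 + 340423 + 13577 = 367659 J = 368 kJ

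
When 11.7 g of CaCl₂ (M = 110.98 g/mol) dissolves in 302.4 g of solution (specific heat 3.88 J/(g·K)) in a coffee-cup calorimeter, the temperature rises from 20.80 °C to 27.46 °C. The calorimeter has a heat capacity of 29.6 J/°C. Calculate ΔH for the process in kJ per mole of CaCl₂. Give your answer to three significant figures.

|ΔT| = |27.46 − 20.80| = 6.66 °C
|q_surr| = (302.4 × 3.88 + 29.6) × 6.66 = 1202.912 × 6.66 = 8011 J
n(CaCl₂) = 11.7 / 110.98 = 0.1054 mol
Temperature rose, so q_rxn = −|q_surr| = -8.011 kJ
ΔH = q_rxn / n = -76.01 kJ/mol

ΔH = -76.0 kJ/mol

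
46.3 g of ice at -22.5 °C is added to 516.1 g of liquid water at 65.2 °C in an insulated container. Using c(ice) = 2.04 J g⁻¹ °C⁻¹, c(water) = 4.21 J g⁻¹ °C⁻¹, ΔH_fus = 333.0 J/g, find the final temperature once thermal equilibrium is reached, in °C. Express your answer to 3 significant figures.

Heat to bring ice to 0 °C and melt it: q₁ = 46.3×2.04×22.5 + 46.3×333.0 = 17543 J
Heat the water can supply cooling to 0 °C: 516.1×4.21×65.2 = 141665 J > q₁, so all ice melts.
Energy balance: 516.1×4.21×(65.2 − T) = 17543 + 46.3×4.21×(T − 0)
2172.781(65.2 − T) = 17543 + 194.923 T
141665 − 17543 = 2367.704 T
T = 124122 / 2367.704 = 52.42 °C

T_f = 52.4 °C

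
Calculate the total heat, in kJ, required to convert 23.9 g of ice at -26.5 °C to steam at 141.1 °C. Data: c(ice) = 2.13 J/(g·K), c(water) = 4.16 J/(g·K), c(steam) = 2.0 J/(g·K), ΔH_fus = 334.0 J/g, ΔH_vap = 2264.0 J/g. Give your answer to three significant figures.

q = 75.3 kJ

q1 (heat ice -26.5→0.0 °C): 23.9 × 2.13 × 26.5 = 1349 J
q2 (melt at 0 °C): 23.9 × 334.0 = 7983 J
q3 (heat water 0.0→100.0 °C): 23.9 × 4.16 × 100.0 = 9942 J
q4 (vaporize at 100 °C): 23.9 × 2264.0 = 54110 J
q5 (heat steam 100.0→141.1 °C): 23.9 × 2.0 × 41.1 = 1965 J
Total: 1349 + 7983 + 9942 + 54110 + 1965 = 75349 J = 75.3 kJ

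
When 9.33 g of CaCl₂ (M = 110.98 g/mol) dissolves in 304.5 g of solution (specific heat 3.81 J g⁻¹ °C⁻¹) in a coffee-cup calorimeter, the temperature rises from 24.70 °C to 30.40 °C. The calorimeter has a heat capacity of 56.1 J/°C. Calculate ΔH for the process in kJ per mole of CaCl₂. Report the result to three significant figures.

ΔH = -82.5 kJ/mol

|ΔT| = |30.40 − 24.70| = 5.70 °C
|q_surr| = (304.5 × 3.81 + 56.1) × 5.70 = 1216.245 × 5.70 = 6933 J
n(CaCl₂) = 9.33 / 110.98 = 0.08407 mol
Temperature rose, so q_rxn = −|q_surr| = -6.933 kJ
ΔH = q_rxn / n = -82.47 kJ/mol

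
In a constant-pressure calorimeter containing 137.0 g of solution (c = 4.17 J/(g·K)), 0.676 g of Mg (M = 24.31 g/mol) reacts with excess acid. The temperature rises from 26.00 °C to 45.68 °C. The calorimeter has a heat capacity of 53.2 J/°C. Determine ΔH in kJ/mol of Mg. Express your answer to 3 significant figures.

|ΔT| = |45.68 − 26.00| = 19.68 °C
|q_surr| = (137.0 × 4.17 + 53.2) × 19.68 = 624.49 × 19.68 = 12290 J
n(Mg) = 0.676 / 24.31 = 0.02781 mol
Temperature rose, so q_rxn = −|q_surr| = -12.29 kJ
ΔH = q_rxn / n = -441.9 kJ/mol

ΔH = -442 kJ/mol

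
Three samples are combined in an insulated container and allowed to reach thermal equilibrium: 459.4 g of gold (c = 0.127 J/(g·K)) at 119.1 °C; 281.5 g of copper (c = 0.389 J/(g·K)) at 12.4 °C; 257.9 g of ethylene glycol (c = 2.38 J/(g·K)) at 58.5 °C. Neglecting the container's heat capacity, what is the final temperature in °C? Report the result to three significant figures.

Σ mᵢcᵢ(T − Tᵢ) = 0  ⇒  T = Σ mᵢcᵢTᵢ / Σ mᵢcᵢ
Σ mᵢcᵢ = 459.4×0.127 + 281.5×0.389 + 257.9×2.38 = 781.6493
Σ mᵢcᵢTᵢ = 58.3438×119.1 + 109.5035×12.4 + 613.802×58.5 = 44214
T = 44214 / 781.6493 = 56.57 °C

T_f = 56.6 °C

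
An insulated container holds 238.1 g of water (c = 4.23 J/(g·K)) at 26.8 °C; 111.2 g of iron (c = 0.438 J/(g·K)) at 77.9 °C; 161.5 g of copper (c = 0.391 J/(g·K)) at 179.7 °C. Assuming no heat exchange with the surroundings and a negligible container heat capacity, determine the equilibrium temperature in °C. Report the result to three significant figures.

Σ mᵢcᵢ(T − Tᵢ) = 0  ⇒  T = Σ mᵢcᵢTᵢ / Σ mᵢcᵢ
Σ mᵢcᵢ = 238.1×4.23 + 111.2×0.438 + 161.5×0.391 = 1119.0151
Σ mᵢcᵢTᵢ = 1007.163×26.8 + 48.7056×77.9 + 63.1465×179.7 = 42134
T = 42134 / 1119.0151 = 37.65 °C

T_f = 37.7 °C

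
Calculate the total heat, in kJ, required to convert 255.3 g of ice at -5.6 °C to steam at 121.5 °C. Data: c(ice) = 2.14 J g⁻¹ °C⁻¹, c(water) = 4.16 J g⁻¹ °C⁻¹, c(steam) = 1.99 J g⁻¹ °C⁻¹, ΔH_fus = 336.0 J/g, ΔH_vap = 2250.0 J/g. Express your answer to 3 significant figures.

q = 780 kJ

q1 (heat ice -5.6→0.0 °C): 255.3 × 2.14 × 5.6 = 3060 J
q2 (melt at 0 °C): 255.3 × 336.0 = 85781 J
q3 (heat water 0.0→100.0 °C): 255.3 × 4.16 × 100.0 = 106205 J
q4 (vaporize at 100 °C): 255.3 × 2250.0 = 574425 J
q5 (heat steam 100.0→121.5 °C): 255.3 × 1.99 × 21.5 = 10923 J
Total: 3060 + 85781 + 106205 + 574425 + 10923 = 780394 J = 780 kJ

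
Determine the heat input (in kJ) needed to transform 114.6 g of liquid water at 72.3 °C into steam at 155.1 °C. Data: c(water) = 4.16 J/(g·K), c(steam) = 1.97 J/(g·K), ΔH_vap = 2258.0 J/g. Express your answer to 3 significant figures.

q1 (heat water 72.3→100.0 °C): 114.6 × 4.16 × 27.7 = 13206 J
q2 (vaporize at 100 °C): 114.6 × 2258.0 = 258767 J
q3 (heat steam 100.0→155.1 °C): 114.6 × 1.97 × 55.1 = 12439 J
Total: 13206 + 258767 + 12439 = 284412 J = 284 kJ

q = 284 kJ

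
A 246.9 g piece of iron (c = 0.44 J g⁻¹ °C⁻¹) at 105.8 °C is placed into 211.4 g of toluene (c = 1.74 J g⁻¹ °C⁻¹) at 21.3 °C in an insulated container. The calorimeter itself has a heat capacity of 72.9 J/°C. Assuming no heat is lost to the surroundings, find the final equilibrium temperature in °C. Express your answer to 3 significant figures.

Heat lost by iron = heat gained by toluene + calorimeter.
(246.9)(0.44)(105.8 − T) = [(211.4)(1.74) + 72.9](T − 21.3)
108.636 (105.8 − T) = 440.736 (T − 21.3)
11494 − 108.636 T = 440.736 T − 9387.7
20881.7 = 549.372 T
T = 38.01 °C

T_f = 38.0 °C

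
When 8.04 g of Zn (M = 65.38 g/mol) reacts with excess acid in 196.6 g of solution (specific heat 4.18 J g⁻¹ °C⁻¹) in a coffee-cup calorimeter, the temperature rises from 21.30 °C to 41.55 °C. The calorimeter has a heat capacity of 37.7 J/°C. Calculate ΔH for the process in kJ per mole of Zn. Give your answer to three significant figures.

ΔH = -142 kJ/mol

|ΔT| = |41.55 − 21.30| = 20.25 °C
|q_surr| = (196.6 × 4.18 + 37.7) × 20.25 = 859.488 × 20.25 = 17405 J
n(Zn) = 8.04 / 65.38 = 0.12297 mol
Temperature rose, so q_rxn = −|q_surr| = -17.405 kJ
ΔH = q_rxn / n = -141.5 kJ/mol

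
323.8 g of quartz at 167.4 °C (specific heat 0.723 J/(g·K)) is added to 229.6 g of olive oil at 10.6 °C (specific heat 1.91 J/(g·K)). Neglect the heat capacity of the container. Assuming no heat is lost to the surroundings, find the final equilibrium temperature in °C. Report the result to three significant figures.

T_f = 65.2 °C

Heat lost by quartz = heat gained by olive oil.
(323.8)(0.723)(167.4 − T) = (229.6)(1.91)(T − 10.6)
234.1074 (167.4 − T) = 438.536 (T − 10.6)
39190 − 234.1074 T = 438.536 T − 4648.5
43838.5 = 672.6434 T
T = 65.17 °C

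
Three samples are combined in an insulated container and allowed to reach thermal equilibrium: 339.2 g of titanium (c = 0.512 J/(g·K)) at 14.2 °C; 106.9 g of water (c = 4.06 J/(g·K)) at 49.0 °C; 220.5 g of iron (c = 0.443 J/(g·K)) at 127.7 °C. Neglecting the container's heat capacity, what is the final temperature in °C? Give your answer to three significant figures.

Σ mᵢcᵢ(T − Tᵢ) = 0  ⇒  T = Σ mᵢcᵢTᵢ / Σ mᵢcᵢ
Σ mᵢcᵢ = 339.2×0.512 + 106.9×4.06 + 220.5×0.443 = 705.3659
Σ mᵢcᵢTᵢ = 173.6704×14.2 + 434.014×49.0 + 97.6815×127.7 = 36207
T = 36207 / 705.3659 = 51.33 °C

T_f = 51.3 °C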